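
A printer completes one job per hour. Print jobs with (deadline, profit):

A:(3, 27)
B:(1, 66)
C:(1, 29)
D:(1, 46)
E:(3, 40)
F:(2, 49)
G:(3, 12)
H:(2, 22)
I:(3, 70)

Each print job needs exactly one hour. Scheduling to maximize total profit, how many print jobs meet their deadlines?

Profit order: I=70 B=66 F=49 D=46 E=40 C=29 A=27 H=22 G=12
Assign: I→slot 3, B→slot 1, F→slot 2, D skipped, E skipped, C skipped, A skipped, H skipped, G skipped.
Slots: [1:B] [2:F] [3:I]
3 of 9 scheduled.

3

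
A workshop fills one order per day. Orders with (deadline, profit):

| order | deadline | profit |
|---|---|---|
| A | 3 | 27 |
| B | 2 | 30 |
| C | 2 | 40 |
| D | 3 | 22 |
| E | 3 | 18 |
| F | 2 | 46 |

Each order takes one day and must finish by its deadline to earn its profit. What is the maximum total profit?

Sort by profit descending; place each in the latest free slot ≤ its deadline.
Profit order: F=46 C=40 B=30 A=27 D=22 E=18
Assign: F→slot 2, C→slot 1, B skipped, A→slot 3, D skipped, E skipped.
Slots: [1:C] [2:F] [3:A]
Profit = 40 + 46 + 27 = 113

113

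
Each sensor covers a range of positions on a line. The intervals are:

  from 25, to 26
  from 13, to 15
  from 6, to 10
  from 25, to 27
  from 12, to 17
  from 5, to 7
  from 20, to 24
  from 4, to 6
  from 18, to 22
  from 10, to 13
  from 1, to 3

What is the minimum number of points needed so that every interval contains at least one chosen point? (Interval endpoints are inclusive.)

Process intervals by earliest right end; each time one isn't hit yet, stab at its right endpoint.
By right end: [1,3]  [4,6]  [5,7]  [6,10]  [10,13]  [13,15]  [12,17]  [18,22]  [20,24]  [25,26]  [25,27]
[1,3] uncovered → point at 3; [4,6] uncovered → point at 6; [10,13] uncovered → point at 13; [18,22] uncovered → point at 22; [25,26] uncovered → point at 26.
Points: 3, 6, 13, 22, 26 (5 total).

5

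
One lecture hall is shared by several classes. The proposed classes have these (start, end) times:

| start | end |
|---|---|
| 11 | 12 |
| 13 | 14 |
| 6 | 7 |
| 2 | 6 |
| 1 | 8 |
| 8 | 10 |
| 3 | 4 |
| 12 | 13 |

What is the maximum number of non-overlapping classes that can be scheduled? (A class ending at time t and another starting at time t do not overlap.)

6

Sort by end time and greedily take each interval whose start is ≥ the last chosen end.
Sorted by end: (3,4)  (2,6)  (6,7)  (1,8)  (8,10)  (11,12)  (12,13)  (13,14)
take (3,4); take (6,7); skip (1,8); take (8,10); take (11,12); take (12,13); take (13,14).
Selected 6 classes.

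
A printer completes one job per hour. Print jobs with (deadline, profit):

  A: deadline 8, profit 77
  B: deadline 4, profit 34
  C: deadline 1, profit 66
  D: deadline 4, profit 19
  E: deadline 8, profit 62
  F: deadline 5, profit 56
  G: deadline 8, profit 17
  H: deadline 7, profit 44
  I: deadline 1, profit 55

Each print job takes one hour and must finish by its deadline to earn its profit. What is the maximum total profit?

Profit order: A=77 C=66 E=62 F=56 I=55 H=44 B=34 D=19 G=17
Assign: A→slot 8, C→slot 1, E→slot 7, F→slot 5, I skipped, H→slot 6, B→slot 4, D→slot 3, G→slot 2.
Slots: [1:C] [2:G] [3:D] [4:B] [5:F] [6:H] [7:E] [8:A]
Profit = 66 + 17 + 19 + 34 + 56 + 44 + 62 + 77 = 375

375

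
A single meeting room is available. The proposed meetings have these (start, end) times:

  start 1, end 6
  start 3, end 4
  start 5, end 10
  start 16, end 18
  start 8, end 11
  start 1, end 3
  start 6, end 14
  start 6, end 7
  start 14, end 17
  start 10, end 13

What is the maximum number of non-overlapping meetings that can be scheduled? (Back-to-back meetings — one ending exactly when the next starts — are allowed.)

Sorted by end: (1,3)  (3,4)  (1,6)  (6,7)  (5,10)  (8,11)  (10,13)  (6,14)  (14,17)  (16,18)
take (1,3); take (3,4); take (6,7); take (8,11); skip (6,14); take (14,17).
Selected 5 meetings.

5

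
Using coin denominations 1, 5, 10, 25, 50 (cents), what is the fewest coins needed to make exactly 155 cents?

Use the largest denomination that fits, subtract, and repeat.
155 − 3×50→5 − 1×5→0
Total coins = 3 + 1 = 4

4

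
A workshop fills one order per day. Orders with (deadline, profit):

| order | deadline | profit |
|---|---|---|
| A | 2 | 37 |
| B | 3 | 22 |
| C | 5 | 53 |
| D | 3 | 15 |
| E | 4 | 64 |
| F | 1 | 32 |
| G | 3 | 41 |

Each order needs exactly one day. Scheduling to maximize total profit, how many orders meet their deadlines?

5

Sort by profit descending; place each in the latest free slot ≤ its deadline.
Profit order: E=64 C=53 G=41 A=37 F=32 B=22 D=15
Assign: E→slot 4, C→slot 5, G→slot 3, A→slot 2, F→slot 1, B skipped, D skipped.
Slots: [1:F] [2:A] [3:G] [4:E] [5:C]
5 of 7 scheduled.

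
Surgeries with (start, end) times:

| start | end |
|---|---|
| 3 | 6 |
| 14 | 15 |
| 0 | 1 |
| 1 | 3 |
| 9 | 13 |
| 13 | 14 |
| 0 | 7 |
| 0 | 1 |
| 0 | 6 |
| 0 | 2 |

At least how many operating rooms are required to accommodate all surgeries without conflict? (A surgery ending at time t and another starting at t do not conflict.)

5

Count concurrent intervals with a sweep; the peak is the room count.
Events (time:±→running): 0:+→1 0:+→2 0:+→3 0:+→4 0:+→5 … peak 5.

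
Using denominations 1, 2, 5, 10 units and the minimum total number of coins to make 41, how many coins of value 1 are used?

Use the largest denomination that fits, subtract, and repeat.
41 = 4×10 + 1×1
Count of 1: 1

1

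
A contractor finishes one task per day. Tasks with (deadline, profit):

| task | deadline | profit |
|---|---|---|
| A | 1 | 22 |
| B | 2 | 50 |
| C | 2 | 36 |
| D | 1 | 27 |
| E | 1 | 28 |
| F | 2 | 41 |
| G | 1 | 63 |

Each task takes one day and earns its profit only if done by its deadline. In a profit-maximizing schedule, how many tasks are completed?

Sort by profit descending; place each in the latest free slot ≤ its deadline.
By profit: G(d1,63), B(d2,50), F(d2,41), C(d2,36), E(d1,28), D(d1,27), A(d1,22)
G→slot 1; B→slot 2; F skipped; C skipped; E skipped; D skipped; A skipped.
2 of 7 scheduled.

2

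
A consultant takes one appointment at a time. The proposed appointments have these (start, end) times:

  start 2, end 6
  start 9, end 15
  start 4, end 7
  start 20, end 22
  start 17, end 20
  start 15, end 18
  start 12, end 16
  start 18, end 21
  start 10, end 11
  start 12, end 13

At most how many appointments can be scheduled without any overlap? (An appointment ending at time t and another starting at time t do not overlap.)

By end time: (2,6), (4,7), (10,11), (12,13), (9,15), (12,16), (15,18), (17,20), (18,21), (20,22).
Pick (2,6); next start ≥ 6 → (10,11); next start ≥ 11 → (12,13); next start ≥ 13 → (15,18); next start ≥ 18 → (18,21).
Selected 5 appointments.

5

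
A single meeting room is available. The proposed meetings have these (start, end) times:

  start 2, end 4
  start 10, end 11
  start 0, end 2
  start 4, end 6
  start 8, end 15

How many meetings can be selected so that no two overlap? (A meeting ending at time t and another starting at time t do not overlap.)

4

Sort by end time and greedily take each interval whose start is ≥ the last chosen end.
Sorted by end: (0,2)  (2,4)  (4,6)  (10,11)  (8,15)
take (0,2); take (2,4); take (4,6); take (10,11); skip (8,15).
Selected 4 meetings.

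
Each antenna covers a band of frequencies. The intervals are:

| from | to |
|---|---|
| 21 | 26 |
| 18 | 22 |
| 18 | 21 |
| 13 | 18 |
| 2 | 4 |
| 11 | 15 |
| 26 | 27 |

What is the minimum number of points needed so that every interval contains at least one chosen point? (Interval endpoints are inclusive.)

By right end: [2,4]  [11,15]  [13,18]  [18,21]  [18,22]  [21,26]  [26,27]
[2,4] uncovered → point at 4; [11,15] uncovered → point at 15; [18,21] uncovered → point at 21; [26,27] uncovered → point at 27.
Points: 4, 15, 21, 27 (4 total).

4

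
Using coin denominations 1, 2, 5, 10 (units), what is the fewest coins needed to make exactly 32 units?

4

32 = 3×10 + 1×2
Total coins = 3 + 1 = 4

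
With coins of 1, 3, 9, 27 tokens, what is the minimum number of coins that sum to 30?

30 = 1×27 + 1×3
Total coins = 1 + 1 = 2

2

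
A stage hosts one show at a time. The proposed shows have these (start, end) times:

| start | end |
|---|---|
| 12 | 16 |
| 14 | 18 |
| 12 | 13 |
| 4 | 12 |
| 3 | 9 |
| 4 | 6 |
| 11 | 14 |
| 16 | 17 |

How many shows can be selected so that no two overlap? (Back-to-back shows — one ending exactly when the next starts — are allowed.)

3

Order by finish time; keep every interval that doesn't clash with the previous kept one.
By end time: (4,6), (3,9), (4,12), (12,13), (11,14), (12,16), (16,17), (14,18).
Pick (4,6); next start ≥ 6 → (12,13); next start ≥ 13 → (16,17).
Selected 3 shows.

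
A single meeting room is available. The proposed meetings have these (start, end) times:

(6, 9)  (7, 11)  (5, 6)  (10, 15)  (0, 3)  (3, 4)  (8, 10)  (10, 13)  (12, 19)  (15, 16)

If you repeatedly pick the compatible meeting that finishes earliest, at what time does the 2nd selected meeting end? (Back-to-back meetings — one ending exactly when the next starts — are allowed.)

Sorted by end: (0,3)  (3,4)  (5,6)  (6,9)  (8,10)  (7,11)  (10,13)  (10,15)  (15,16)  (12,19)
take (0,3); take (3,4); take (5,6); take (6,9); take (10,13); skip (10,15); take (15,16).
Selected: (0,3) (3,4) (5,6) (6,9) (10,13) (15,16)

4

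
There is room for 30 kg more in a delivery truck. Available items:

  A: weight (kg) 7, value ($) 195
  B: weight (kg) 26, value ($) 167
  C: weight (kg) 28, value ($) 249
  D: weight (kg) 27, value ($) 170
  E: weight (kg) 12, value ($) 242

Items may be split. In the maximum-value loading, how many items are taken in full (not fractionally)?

Greedy by value/weight ratio, highest first.
Order: A (195/7=27.86) > E (242/12=20.17) > C (249/28=8.89) > B (167/26=6.42) > D (170/27=6.30)
Fill: take A (7 @ 195) → take E (12 @ 242) → take 11/28 of C → 97.82; 30/30 used.
2 item(s) taken whole; one partial (take 11/28 of C).

2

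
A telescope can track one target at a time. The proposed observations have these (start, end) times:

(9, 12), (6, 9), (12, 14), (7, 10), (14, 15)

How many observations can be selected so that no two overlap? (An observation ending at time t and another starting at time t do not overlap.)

Sorted by end: (6,9)  (7,10)  (9,12)  (12,14)  (14,15)
take (6,9); take (9,12); take (12,14); take (14,15).
Selected 4 observations.

4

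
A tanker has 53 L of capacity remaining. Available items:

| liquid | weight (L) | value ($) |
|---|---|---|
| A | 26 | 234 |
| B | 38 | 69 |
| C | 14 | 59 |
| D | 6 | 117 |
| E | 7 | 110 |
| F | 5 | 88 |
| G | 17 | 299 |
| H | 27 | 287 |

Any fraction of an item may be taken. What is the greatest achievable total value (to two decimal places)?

805.33

Ratios (sorted): D 19.50, F 17.60, G 17.59, E 15.71, H 10.63, A 9.00, C 4.21, B 1.82
take D (6 @ 117); take F (5 @ 88); take G (17 @ 299); take E (7 @ 110); take 18/27 of H → 191.33. Capacity used 53/53.
Total value = 805.33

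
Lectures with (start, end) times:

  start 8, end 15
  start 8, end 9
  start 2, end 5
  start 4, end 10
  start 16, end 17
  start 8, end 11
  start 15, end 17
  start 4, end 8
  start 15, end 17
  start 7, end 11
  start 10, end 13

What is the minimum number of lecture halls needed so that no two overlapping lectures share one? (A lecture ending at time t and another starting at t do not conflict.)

5

The answer is the maximum number of intervals overlapping at any instant.
starts: [2, 4, 4, 7, 8, 8, 8, 10, 15, 15, 16]
ends:   [5, 8, 9, 10, 11, 11, 13, 15, 17, 17, 17]
s2→1 s4→2 s4→3 e5→2 s7→3 e8→2 s8→3 s8→4 s8→5  — peak 5.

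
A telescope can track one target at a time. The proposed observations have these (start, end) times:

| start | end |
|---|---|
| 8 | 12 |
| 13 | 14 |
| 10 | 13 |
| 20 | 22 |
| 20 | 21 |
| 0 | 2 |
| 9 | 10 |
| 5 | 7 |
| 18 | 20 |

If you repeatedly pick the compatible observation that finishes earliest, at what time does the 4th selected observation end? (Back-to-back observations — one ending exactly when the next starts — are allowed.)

Greedy by earliest finish: after sorting by end time, pick each interval compatible with the last pick.
Sorted by end: (0,2)  (5,7)  (9,10)  (8,12)  (10,13)  (13,14)  (18,20)  (20,21)  (20,22)
take (0,2); take (5,7); take (9,10); take (10,13); take (13,14); take (18,20); take (20,21).
Selected: (0,2) (5,7) (9,10) (10,13) (13,14) (18,20) (20,21)

13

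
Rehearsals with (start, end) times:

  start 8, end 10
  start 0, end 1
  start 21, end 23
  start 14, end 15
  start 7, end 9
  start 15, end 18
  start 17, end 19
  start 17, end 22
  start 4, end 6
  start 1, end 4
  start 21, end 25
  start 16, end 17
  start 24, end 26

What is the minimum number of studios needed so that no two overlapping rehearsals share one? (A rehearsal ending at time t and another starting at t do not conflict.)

3

The answer is the maximum number of intervals overlapping at any instant.
Events (time:±→running): 0:+→1 1:-→0 1:+→1 4:-→0 4:+→1 6:-→0 7:+→1 8:+→2 9:-→1 10:-→0 14:+→1 15:-→0 15:+→1 16:+→2 17:-→1 17:+→2 17:+→3 … peak 3.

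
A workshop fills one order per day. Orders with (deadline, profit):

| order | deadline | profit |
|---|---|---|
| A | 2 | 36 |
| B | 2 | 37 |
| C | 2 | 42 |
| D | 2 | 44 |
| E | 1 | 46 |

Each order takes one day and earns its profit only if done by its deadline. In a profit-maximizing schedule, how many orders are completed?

By profit: E(d1,46), D(d2,44), C(d2,42), B(d2,37), A(d2,36)
E→slot 1; D→slot 2; C skipped; B skipped; A skipped.
2 of 5 scheduled.

2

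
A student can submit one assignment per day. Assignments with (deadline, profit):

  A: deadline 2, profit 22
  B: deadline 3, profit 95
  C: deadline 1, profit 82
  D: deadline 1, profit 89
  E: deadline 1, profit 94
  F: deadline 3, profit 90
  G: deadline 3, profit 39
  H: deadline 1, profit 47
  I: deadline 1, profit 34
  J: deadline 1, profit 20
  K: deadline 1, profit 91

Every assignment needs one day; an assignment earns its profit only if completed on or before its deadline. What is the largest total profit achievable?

Profit order: B=95 E=94 K=91 F=90 D=89 C=82 H=47 G=39 I=34 A=22 J=20
Assign: B→slot 3, E→slot 1, K skipped, F→slot 2, D skipped, C skipped, H skipped, G skipped, I skipped, A skipped, J skipped.
Slots: [1:E] [2:F] [3:B]
Profit = 94 + 90 + 95 = 279

279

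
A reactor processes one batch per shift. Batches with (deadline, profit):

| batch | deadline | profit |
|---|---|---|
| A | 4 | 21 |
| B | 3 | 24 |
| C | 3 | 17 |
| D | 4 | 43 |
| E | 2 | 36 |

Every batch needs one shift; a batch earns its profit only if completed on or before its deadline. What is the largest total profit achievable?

Take jobs in profit order; each goes to the latest open slot no later than its deadline.
Profit order: D=43 E=36 B=24 A=21 C=17
Assign: D→slot 4, E→slot 2, B→slot 3, A→slot 1, C skipped.
Slots: [1:A] [2:E] [3:B] [4:D]
Profit = 21 + 36 + 24 + 43 = 124

124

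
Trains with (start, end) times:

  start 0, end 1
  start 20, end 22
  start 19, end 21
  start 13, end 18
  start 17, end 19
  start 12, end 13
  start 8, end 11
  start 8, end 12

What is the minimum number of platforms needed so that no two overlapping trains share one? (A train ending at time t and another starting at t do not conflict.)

2

Events (time:±→running): 0:+→1 1:-→0 8:+→1 8:+→2 … peak 2.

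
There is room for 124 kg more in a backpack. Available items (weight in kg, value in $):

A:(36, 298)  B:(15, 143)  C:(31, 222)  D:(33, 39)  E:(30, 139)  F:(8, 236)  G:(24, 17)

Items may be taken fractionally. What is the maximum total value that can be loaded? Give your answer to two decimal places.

1042.73

Ratios (sorted): F 29.50, B 9.53, A 8.28, C 7.16, E 4.63, D 1.18, G 0.71
take F (8 @ 236); take B (15 @ 143); take A (36 @ 298); take C (31 @ 222); take E (30 @ 139); take 4/33 of D → 4.73. Capacity used 124/124.
Total value = 1042.73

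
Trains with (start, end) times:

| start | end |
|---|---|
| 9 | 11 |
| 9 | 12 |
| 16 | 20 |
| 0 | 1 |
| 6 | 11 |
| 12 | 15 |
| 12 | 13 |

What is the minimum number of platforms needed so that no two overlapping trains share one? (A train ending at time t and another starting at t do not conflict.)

The answer is the maximum number of intervals overlapping at any instant.
Events (time:±→running): 0:+→1 1:-→0 6:+→1 9:+→2 9:+→3 … peak 3.

3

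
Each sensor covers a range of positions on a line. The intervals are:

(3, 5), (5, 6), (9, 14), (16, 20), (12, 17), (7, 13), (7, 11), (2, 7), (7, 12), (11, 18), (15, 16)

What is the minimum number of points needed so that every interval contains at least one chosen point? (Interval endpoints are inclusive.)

By right end: [3,5]  [5,6]  [2,7]  [7,11]  [7,12]  [7,13]  [9,14]  [15,16]  [12,17]  [11,18]  [16,20]
[3,5] uncovered → point at 5; [7,11] uncovered → point at 11; [15,16] uncovered → point at 16.
Points: 5, 11, 16 (3 total).

3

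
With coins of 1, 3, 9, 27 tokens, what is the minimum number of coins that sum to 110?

6

Greedy: take as many of the largest coin as possible, then repeat with the remainder.
110 = 4×27 + 2×1
Total coins = 4 + 2 = 6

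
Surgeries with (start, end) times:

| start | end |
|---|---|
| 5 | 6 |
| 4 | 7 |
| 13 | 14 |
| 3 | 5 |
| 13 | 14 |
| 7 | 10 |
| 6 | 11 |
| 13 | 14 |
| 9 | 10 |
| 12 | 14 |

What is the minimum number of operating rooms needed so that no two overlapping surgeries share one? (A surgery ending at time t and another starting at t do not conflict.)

Events (time:±→running): 3:+→1 4:+→2 5:-→1 5:+→2 6:-→1 6:+→2 7:-→1 7:+→2 9:+→3 10:-→2 10:-→1 11:-→0 12:+→1 13:+→2 13:+→3 13:+→4 … peak 4.

4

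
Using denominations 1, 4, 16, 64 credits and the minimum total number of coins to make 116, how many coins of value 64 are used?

1

Greedy: take as many of the largest coin as possible, then repeat with the remainder.
116 − 1×64→52 − 3×16→4 − 1×4→0
Count of 64: 1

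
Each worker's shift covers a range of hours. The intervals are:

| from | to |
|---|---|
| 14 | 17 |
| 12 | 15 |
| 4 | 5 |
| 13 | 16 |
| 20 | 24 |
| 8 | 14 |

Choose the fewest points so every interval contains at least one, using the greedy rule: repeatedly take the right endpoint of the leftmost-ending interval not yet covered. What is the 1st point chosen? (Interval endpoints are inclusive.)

5

Sort by right endpoint; whenever an interval is uncovered, place a point at its right end.
Sorted: [4,5] [8,14] [12,15] [13,16] [14,17] [20,24]
{[4,5]} hit by 5; {[8,14],[12,15],[13,16],[14,17]} hit by 14; {[20,24]} hit by 24.
Points: 5, 14, 24 (3 total).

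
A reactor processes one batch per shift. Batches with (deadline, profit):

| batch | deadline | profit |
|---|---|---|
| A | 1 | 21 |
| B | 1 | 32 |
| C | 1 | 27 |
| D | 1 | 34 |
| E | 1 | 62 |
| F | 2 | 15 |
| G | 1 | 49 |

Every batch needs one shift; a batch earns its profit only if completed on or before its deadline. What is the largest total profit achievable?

Profit order: E=62 G=49 D=34 B=32 C=27 A=21 F=15
Assign: E→slot 1, G skipped, D skipped, B skipped, C skipped, A skipped, F→slot 2.
Slots: [1:E] [2:F]
Profit = 62 + 15 = 77

77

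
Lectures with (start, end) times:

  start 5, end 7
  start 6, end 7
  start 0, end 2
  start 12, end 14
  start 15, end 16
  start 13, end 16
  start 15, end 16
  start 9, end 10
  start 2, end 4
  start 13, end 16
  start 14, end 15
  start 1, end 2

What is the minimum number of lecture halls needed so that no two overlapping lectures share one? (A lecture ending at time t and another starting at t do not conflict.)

4

Count concurrent intervals with a sweep; the peak is the room count.
Events (time:±→running): 0:+→1 1:+→2 2:-→1 2:-→0 2:+→1 4:-→0 5:+→1 6:+→2 7:-→1 7:-→0 9:+→1 10:-→0 12:+→1 13:+→2 13:+→3 14:-→2 14:+→3 15:-→2 15:+→3 15:+→4 … peak 4.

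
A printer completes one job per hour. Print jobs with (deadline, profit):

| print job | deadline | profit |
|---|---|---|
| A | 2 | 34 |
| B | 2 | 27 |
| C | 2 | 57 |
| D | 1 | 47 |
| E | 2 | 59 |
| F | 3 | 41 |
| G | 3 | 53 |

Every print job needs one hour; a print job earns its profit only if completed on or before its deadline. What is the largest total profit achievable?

169

Profit order: E=59 C=57 G=53 D=47 F=41 A=34 B=27
Assign: E→slot 2, C→slot 1, G→slot 3, D skipped, F skipped, A skipped, B skipped.
Slots: [1:C] [2:E] [3:G]
Profit = 57 + 59 + 53 = 169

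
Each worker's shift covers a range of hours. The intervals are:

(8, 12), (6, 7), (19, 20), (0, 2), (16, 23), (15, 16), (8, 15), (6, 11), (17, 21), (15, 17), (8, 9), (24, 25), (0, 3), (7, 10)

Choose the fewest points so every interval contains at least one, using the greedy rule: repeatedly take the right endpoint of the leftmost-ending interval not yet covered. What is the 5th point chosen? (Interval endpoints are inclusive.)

20

Sort by right endpoint; whenever an interval is uncovered, place a point at its right end.
Sorted: [0,2] [0,3] [6,7] [8,9] [7,10] [6,11] [8,12] [8,15] [15,16] [15,17] [19,20] [17,21] [16,23] [24,25]
{[0,2],[0,3]} hit by 2; {[6,7]} hit by 7; {[8,9],[7,10],[6,11],[8,12],[8,15]} hit by 9; {[15,16],[15,17]} hit by 16; {[19,20],[17,21],[16,23]} hit by 20; {[24,25]} hit by 25.
Points: 2, 7, 9, 16, 20, 25 (6 total).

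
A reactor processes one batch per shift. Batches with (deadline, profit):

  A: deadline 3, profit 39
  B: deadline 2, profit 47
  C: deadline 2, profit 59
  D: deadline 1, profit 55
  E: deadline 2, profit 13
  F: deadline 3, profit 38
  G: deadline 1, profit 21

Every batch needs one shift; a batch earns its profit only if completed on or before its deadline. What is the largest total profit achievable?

153

By profit: C(d2,59), D(d1,55), B(d2,47), A(d3,39), F(d3,38), G(d1,21), E(d2,13)
C→slot 2; D→slot 1; B skipped; A→slot 3; F skipped; G skipped; E skipped.
Profit = 55 + 59 + 39 = 153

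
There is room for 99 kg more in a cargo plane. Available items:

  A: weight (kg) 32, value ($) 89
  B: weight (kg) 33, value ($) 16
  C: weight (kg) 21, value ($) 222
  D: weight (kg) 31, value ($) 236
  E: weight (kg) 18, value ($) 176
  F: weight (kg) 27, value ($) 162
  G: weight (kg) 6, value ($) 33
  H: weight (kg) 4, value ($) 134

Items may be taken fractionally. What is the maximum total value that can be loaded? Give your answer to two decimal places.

918.00

Greedy by value/weight ratio, highest first.
Order: H (134/4=33.50) > C (222/21=10.57) > E (176/18=9.78) > D (236/31=7.61) > F (162/27=6.00) > G (33/6=5.50) > A (89/32=2.78) > B (16/33=0.48)
Fill: take H (4 @ 134) → take C (21 @ 222) → take E (18 @ 176) → take D (31 @ 236) → take 25/27 of F → 150.00; 99/99 used.
Total value = 918.00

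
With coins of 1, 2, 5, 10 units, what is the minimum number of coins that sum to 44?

6

Use the largest denomination that fits, subtract, and repeat.
44 − 4×10→4 − 2×2→0
Total coins = 4 + 2 = 6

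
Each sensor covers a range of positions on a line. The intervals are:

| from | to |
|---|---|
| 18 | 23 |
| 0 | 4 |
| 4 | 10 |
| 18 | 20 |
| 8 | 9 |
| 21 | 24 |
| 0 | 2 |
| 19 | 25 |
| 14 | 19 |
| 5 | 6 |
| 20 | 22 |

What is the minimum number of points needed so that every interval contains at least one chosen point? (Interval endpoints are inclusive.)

Sort by right endpoint; whenever an interval is uncovered, place a point at its right end.
By right end: [0,2]  [0,4]  [5,6]  [8,9]  [4,10]  [14,19]  [18,20]  [20,22]  [18,23]  [21,24]  [19,25]
[0,2] uncovered → point at 2; [5,6] uncovered → point at 6; [8,9] uncovered → point at 9; [14,19] uncovered → point at 19; [20,22] uncovered → point at 22.
Points: 2, 6, 9, 19, 22 (5 total).

5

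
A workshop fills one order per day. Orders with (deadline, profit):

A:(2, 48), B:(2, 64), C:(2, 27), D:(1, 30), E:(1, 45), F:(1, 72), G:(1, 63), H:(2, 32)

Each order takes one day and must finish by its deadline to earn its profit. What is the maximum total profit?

By profit: F(d1,72), B(d2,64), G(d1,63), A(d2,48), E(d1,45), H(d2,32), D(d1,30), C(d2,27)
F→slot 1; B→slot 2; G skipped; A skipped; E skipped; H skipped; D skipped; C skipped.
Profit = 72 + 64 = 136

136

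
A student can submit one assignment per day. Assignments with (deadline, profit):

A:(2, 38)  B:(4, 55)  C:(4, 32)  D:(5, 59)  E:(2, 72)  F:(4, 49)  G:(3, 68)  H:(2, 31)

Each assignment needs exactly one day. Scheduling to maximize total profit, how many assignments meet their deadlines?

Profit order: E=72 G=68 D=59 B=55 F=49 A=38 C=32 H=31
Assign: E→slot 2, G→slot 3, D→slot 5, B→slot 4, F→slot 1, A skipped, C skipped, H skipped.
Slots: [1:F] [2:E] [3:G] [4:B] [5:D]
5 of 8 scheduled.

5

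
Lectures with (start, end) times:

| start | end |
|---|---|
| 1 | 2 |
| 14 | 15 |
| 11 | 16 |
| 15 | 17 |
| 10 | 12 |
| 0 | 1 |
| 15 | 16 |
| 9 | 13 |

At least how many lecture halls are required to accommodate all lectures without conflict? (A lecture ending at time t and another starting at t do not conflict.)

starts: [0, 1, 9, 10, 11, 14, 15, 15]
ends:   [1, 2, 12, 13, 15, 16, 16, 17]
s0→1 e1→0 s1→1 e2→0 s9→1 s10→2 s11→3  — peak 3.

3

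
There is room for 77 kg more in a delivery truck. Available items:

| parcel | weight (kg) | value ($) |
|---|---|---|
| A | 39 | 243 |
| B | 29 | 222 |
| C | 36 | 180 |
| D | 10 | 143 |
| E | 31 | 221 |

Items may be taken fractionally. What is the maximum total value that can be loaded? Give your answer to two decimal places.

Sort by value per unit weight and fill in that order.
Order: D (143/10=14.30) > B (222/29=7.66) > E (221/31=7.13) > A (243/39=6.23) > C (180/36=5.00)
Fill: take D (10 @ 143) → take B (29 @ 222) → take E (31 @ 221) → take 7/39 of A → 43.62; 77/77 used.
Total value = 629.62

629.62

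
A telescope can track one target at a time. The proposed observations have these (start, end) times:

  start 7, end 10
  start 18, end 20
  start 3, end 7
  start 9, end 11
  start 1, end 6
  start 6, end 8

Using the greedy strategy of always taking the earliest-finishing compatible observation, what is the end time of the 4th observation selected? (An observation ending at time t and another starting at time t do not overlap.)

Greedy by earliest finish: after sorting by end time, pick each interval compatible with the last pick.
By end time: (1,6), (3,7), (6,8), (7,10), (9,11), (18,20).
Pick (1,6); next start ≥ 6 → (6,8); next start ≥ 8 → (9,11); next start ≥ 11 → (18,20).
Selected: (1,6) (6,8) (9,11) (18,20)

20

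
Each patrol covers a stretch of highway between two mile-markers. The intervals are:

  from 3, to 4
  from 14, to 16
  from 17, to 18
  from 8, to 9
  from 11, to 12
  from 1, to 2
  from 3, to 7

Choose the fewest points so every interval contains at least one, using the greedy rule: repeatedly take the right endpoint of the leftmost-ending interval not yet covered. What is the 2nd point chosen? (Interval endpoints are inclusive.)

Sort by right endpoint; whenever an interval is uncovered, place a point at its right end.
Sorted: [1,2] [3,4] [3,7] [8,9] [11,12] [14,16] [17,18]
{[1,2]} hit by 2; {[3,4],[3,7]} hit by 4; {[8,9]} hit by 9; {[11,12]} hit by 12; {[14,16]} hit by 16; {[17,18]} hit by 18.
Points: 2, 4, 9, 12, 16, 18 (6 total).

4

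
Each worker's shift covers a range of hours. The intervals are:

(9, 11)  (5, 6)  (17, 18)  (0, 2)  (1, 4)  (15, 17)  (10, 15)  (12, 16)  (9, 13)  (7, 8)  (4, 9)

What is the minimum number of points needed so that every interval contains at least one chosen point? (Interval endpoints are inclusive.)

6

Sorted: [0,2] [1,4] [5,6] [7,8] [4,9] [9,11] [9,13] [10,15] [12,16] [15,17] [17,18]
{[0,2],[1,4]} hit by 2; {[5,6]} hit by 6; {[7,8],[4,9]} hit by 8; {[9,11],[9,13],[10,15]} hit by 11; {[12,16],[15,17]} hit by 16; {[17,18]} hit by 18.
Points: 2, 6, 8, 11, 16, 18 (6 total).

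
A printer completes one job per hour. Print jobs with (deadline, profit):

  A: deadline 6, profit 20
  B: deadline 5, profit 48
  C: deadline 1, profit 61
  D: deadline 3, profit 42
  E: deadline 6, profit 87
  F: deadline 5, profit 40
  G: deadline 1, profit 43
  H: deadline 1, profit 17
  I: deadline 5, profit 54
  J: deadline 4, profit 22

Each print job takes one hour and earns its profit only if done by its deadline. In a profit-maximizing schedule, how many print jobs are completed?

6

Take jobs in profit order; each goes to the latest open slot no later than its deadline.
Profit order: E=87 C=61 I=54 B=48 G=43 D=42 F=40 J=22 A=20 H=17
Assign: E→slot 6, C→slot 1, I→slot 5, B→slot 4, G skipped, D→slot 3, F→slot 2, J skipped, A skipped, H skipped.
Slots: [1:C] [2:F] [3:D] [4:B] [5:I] [6:E]
6 of 10 scheduled.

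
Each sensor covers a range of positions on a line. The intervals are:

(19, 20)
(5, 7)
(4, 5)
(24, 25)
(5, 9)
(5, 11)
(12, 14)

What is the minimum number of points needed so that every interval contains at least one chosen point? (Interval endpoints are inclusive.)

4

Sorted: [4,5] [5,7] [5,9] [5,11] [12,14] [19,20] [24,25]
{[4,5],[5,7],[5,9],[5,11]} hit by 5; {[12,14]} hit by 14; {[19,20]} hit by 20; {[24,25]} hit by 25.
Points: 5, 14, 20, 25 (4 total).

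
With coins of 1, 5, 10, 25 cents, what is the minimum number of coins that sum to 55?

Use the largest denomination that fits, subtract, and repeat.
55 − 2×25→5 − 1×5→0
Total coins = 2 + 1 = 3

3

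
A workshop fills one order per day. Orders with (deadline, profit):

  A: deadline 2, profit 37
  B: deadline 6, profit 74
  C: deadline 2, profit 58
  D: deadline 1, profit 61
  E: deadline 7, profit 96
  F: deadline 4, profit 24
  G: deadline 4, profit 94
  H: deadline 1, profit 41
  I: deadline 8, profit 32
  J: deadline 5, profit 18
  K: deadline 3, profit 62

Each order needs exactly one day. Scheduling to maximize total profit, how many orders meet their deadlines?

Sort by profit descending; place each in the latest free slot ≤ its deadline.
Profit order: E=96 G=94 B=74 K=62 D=61 C=58 H=41 A=37 I=32 F=24 J=18
Assign: E→slot 7, G→slot 4, B→slot 6, K→slot 3, D→slot 1, C→slot 2, H skipped, A skipped, I→slot 8, F skipped, J→slot 5.
Slots: [1:D] [2:C] [3:K] [4:G] [5:J] [6:B] [7:E] [8:I]
8 of 11 scheduled.

8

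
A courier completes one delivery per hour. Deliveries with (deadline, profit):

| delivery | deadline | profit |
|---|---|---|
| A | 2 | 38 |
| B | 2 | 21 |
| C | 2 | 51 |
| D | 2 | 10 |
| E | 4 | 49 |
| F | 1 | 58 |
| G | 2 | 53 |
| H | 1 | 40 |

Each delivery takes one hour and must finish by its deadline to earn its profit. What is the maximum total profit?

160

By profit: F(d1,58), G(d2,53), C(d2,51), E(d4,49), H(d1,40), A(d2,38), B(d2,21), D(d2,10)
F→slot 1; G→slot 2; C skipped; E→slot 4; H skipped; A skipped; B skipped; D skipped.
Profit = 58 + 53 + 49 = 160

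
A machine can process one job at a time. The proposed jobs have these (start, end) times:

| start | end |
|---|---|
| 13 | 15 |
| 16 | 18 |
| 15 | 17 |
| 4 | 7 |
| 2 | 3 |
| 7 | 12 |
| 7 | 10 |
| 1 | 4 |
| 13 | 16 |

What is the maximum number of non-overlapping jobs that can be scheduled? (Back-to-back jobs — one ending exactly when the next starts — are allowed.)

Sorted by end: (2,3)  (1,4)  (4,7)  (7,10)  (7,12)  (13,15)  (13,16)  (15,17)  (16,18)
take (2,3); skip (1,4); take (4,7); take (7,10); take (13,15); take (15,17); skip (16,18).
Selected 5 jobs.

5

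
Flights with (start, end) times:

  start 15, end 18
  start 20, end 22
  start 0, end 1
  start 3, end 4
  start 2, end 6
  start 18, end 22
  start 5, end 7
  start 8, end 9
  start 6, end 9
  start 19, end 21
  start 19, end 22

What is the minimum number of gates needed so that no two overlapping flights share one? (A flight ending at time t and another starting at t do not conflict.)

4

starts: [0, 2, 3, 5, 6, 8, 15, 18, 19, 19, 20]
ends:   [1, 4, 6, 7, 9, 9, 18, 21, 22, 22, 22]
s0→1 e1→0 s2→1 s3→2 e4→1 s5→2 e6→1 s6→2 e7→1 s8→2 e9→1 e9→0 s15→1 e18→0 s18→1 s19→2 s19→3 s20→4  — peak 4.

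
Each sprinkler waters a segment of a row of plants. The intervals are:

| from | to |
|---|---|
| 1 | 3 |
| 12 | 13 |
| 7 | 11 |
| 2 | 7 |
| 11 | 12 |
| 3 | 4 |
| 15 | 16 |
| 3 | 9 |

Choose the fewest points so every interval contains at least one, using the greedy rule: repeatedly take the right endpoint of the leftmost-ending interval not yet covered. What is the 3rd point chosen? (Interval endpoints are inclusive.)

Sort by right endpoint; whenever an interval is uncovered, place a point at its right end.
By right end: [1,3]  [3,4]  [2,7]  [3,9]  [7,11]  [11,12]  [12,13]  [15,16]
[1,3] uncovered → point at 3; [7,11] uncovered → point at 11; [12,13] uncovered → point at 13; [15,16] uncovered → point at 16.
Points: 3, 11, 13, 16 (4 total).

13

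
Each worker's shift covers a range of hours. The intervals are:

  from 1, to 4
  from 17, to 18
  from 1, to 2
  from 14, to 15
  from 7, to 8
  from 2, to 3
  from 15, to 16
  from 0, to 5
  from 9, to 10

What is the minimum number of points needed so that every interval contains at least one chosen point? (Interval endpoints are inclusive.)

5

Process intervals by earliest right end; each time one isn't hit yet, stab at its right endpoint.
Sorted: [1,2] [2,3] [1,4] [0,5] [7,8] [9,10] [14,15] [15,16] [17,18]
{[1,2],[2,3],[1,4],[0,5]} hit by 2; {[7,8]} hit by 8; {[9,10]} hit by 10; {[14,15],[15,16]} hit by 15; {[17,18]} hit by 18.
Points: 2, 8, 10, 15, 18 (5 total).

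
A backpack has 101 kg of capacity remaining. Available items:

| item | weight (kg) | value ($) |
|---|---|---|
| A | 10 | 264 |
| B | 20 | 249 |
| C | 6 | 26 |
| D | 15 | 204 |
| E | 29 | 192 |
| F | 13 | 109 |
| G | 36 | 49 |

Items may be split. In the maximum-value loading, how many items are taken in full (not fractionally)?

6

Sort by value per unit weight and fill in that order.
Ratios (sorted): A 26.40, D 13.60, B 12.45, F 8.38, E 6.62, C 4.33, G 1.36
take A (10 @ 264); take D (15 @ 204); take B (20 @ 249); take F (13 @ 109); take E (29 @ 192); take C (6 @ 26); take 8/36 of G → 10.89. Capacity used 101/101.
6 item(s) taken whole; one partial (take 8/36 of G).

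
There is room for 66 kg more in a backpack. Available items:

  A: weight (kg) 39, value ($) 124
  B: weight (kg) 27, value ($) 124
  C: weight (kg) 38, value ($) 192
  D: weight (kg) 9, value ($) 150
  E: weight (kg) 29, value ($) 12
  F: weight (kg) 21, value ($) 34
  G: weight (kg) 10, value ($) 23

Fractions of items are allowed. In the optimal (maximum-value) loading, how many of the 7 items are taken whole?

2

Sort by value per unit weight and fill in that order.
Ratios (sorted): D 16.67, C 5.05, B 4.59, A 3.18, G 2.30, F 1.62, E 0.41
take D (9 @ 150); take C (38 @ 192); take 19/27 of B → 87.26. Capacity used 66/66.
2 item(s) taken whole; one partial (take 19/27 of B).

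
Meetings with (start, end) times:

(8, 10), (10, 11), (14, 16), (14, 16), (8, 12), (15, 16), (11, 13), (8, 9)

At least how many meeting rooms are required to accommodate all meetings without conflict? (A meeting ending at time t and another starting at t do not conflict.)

Events (time:±→running): 8:+→1 8:+→2 8:+→3 … peak 3.

3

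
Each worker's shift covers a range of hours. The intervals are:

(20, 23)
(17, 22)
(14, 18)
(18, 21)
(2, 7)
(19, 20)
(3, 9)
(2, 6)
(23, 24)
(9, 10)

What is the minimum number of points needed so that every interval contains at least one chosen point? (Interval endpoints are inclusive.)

Sort by right endpoint; whenever an interval is uncovered, place a point at its right end.
By right end: [2,6]  [2,7]  [3,9]  [9,10]  [14,18]  [19,20]  [18,21]  [17,22]  [20,23]  [23,24]
[2,6] uncovered → point at 6; [9,10] uncovered → point at 10; [14,18] uncovered → point at 18; [19,20] uncovered → point at 20; [23,24] uncovered → point at 24.
Points: 6, 10, 18, 20, 24 (5 total).

5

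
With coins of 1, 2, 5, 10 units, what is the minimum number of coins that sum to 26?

26 − 2×10→6 − 1×5→1 − 1×1→0
Total coins = 2 + 1 + 1 = 4

4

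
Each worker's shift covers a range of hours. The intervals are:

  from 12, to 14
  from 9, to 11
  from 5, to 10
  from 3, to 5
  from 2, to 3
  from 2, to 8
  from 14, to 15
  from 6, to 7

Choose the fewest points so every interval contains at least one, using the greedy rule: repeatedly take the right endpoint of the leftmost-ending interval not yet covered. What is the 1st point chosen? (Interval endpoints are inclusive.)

Process intervals by earliest right end; each time one isn't hit yet, stab at its right endpoint.
Sorted: [2,3] [3,5] [6,7] [2,8] [5,10] [9,11] [12,14] [14,15]
{[2,3],[3,5]} hit by 3; {[6,7],[2,8],[5,10]} hit by 7; {[9,11]} hit by 11; {[12,14],[14,15]} hit by 14.
Points: 3, 7, 11, 14 (4 total).

3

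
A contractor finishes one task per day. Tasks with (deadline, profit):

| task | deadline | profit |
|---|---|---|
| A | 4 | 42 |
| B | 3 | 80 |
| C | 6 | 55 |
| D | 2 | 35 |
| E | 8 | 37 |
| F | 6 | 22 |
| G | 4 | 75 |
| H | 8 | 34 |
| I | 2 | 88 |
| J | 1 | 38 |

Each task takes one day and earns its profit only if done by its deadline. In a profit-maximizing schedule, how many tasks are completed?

8

Take jobs in profit order; each goes to the latest open slot no later than its deadline.
By profit: I(d2,88), B(d3,80), G(d4,75), C(d6,55), A(d4,42), J(d1,38), E(d8,37), D(d2,35), H(d8,34), F(d6,22)
I→slot 2; B→slot 3; G→slot 4; C→slot 6; A→slot 1; J skipped; E→slot 8; D skipped; H→slot 7; F→slot 5.
8 of 10 scheduled.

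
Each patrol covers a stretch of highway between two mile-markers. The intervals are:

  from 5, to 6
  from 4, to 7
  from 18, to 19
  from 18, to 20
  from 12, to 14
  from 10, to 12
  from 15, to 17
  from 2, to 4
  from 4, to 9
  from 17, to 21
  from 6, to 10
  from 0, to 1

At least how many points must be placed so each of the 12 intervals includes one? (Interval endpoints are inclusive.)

6

Sort by right endpoint; whenever an interval is uncovered, place a point at its right end.
By right end: [0,1]  [2,4]  [5,6]  [4,7]  [4,9]  [6,10]  [10,12]  [12,14]  [15,17]  [18,19]  [18,20]  [17,21]
[0,1] uncovered → point at 1; [2,4] uncovered → point at 4; [5,6] uncovered → point at 6; [10,12] uncovered → point at 12; [15,17] uncovered → point at 17; [18,19] uncovered → point at 19.
Points: 1, 4, 6, 12, 17, 19 (6 total).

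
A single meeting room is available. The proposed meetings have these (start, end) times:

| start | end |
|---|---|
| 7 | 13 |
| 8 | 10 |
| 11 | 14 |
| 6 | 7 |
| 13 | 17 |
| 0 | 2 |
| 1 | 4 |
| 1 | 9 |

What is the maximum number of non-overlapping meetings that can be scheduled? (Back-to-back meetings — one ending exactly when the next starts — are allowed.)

Sorted by end: (0,2)  (1,4)  (6,7)  (1,9)  (8,10)  (7,13)  (11,14)  (13,17)
take (0,2); take (6,7); skip (1,9); take (8,10); skip (7,13); take (11,14).
Selected 4 meetings.

4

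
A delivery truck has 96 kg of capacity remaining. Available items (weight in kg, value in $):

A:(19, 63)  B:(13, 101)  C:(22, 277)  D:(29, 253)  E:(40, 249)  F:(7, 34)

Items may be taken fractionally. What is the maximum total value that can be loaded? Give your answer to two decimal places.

Order: C (277/22=12.59) > D (253/29=8.72) > B (101/13=7.77) > E (249/40=6.22) > F (34/7=4.86) > A (63/19=3.32)
Fill: take C (22 @ 277) → take D (29 @ 253) → take B (13 @ 101) → take 32/40 of E → 199.20; 96/96 used.
Total value = 830.20

830.20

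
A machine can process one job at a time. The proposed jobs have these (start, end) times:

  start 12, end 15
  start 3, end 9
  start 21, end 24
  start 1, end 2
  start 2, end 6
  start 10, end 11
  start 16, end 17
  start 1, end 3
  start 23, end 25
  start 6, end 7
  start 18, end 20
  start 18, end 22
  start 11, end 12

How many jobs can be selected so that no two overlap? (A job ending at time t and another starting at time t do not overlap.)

Sort by end time and greedily take each interval whose start is ≥ the last chosen end.
By end time: (1,2), (1,3), (2,6), (6,7), (3,9), (10,11), (11,12), (12,15), (16,17), (18,20), (18,22), (21,24), (23,25).
Pick (1,2); next start ≥ 2 → (2,6); next start ≥ 6 → (6,7); next start ≥ 7 → (10,11); next start ≥ 11 → (11,12); next start ≥ 12 → (12,15); next start ≥ 15 → (16,17); next start ≥ 17 → (18,20); next start ≥ 20 → (21,24).
Selected 9 jobs.

9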